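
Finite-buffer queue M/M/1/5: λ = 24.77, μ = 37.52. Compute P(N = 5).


ρ = λ/μ = 24.77/37.52 = 0.6602
P_K = (1−ρ)ρ^K/(1−ρ^(K+1)) = (0.3398·0.125405)/(1 − 0.082790)
= 0.042615/0.917210 = 0.046462

Final: 0.046462


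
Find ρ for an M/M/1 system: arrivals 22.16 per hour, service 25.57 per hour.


ρ = λ/μ = 22.16/25.57 = 0.8666

Final: 0.8666


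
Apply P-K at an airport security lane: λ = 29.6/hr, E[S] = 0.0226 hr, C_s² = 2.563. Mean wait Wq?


ρ = λ·E[S] = 29.6·0.0226 = 0.6690
E[S²] = E[S]²(1+C_s²) = 0.0226²·(1+2.563) = 0.001820
Wq = λ·E[S²]/(2(1−ρ)) = 29.6·0.001820/(2·0.3310) = 0.08136 hr

Final: 0.08136 hr


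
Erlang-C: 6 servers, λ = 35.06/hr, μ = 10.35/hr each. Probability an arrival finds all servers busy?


a = λ/μ = 3.3874; ρ = a/6 = 0.5646
P₀ = 0.032652 (from M/M/c formula)
C(c,a) = [a^c/(c!(1−ρ))]·P₀ = [1510.87791/(720·0.4354)]·0.032652
= 4.81928·0.032652 = 0.157361

Final: 0.157361


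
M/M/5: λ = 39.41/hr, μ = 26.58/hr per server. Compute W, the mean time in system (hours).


a = 1.4827; ρ = 0.2965; P₀ = 0.226686
Lq = P₀·a^c·ρ/(c!(1−ρ)²) = 0.008112
Wq = Lq/λ = 0.008112/39.41 = 0.0002058 hr
W = Wq + 1/μ = 0.0002058 + 0.03762 = 0.03783 hr

Final: 0.03783 hr


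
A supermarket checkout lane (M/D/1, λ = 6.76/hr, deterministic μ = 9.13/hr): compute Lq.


ρ = 6.76/9.13 = 0.7404
M/D/1: Lq = ρ²/(2(1−ρ)) = 0.5482/(2·0.2596) = 1.05595

Final: 1.05595


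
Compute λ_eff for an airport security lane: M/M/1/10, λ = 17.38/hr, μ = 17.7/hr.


ρ = 0.9819; P_K = (1−ρ)ρ^10/(1−ρ^11) = 0.082845
λ_eff = λ(1 − P_K) = 17.38·(1 − 0.082845) = 17.38·0.917155 = 15.9402 /hr

Final: 15.9402 /hr


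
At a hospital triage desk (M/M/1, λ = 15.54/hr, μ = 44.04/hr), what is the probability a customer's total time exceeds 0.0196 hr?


W ~ Exponential(μ−λ) for M/M/1.
μ − λ = 44.04 − 15.54 = 28.5000
P(W > t) = e^{−(μ−λ)t} = e^{−0.5586} = 0.572009

Final: 0.572009


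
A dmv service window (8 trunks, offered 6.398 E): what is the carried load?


B(8,6.398) = 0.144280 (Erlang-B)
Carried load = a(1 − B) = 6.398·(1 − 0.144280) = 6.398·0.855720 = 5.4749 E

Final: 5.4749 Erlangs


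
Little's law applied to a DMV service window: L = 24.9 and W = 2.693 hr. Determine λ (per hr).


λ = L/W = 24.9/2.693 = 9.2462 /hr

Final: 9.2462 /hr


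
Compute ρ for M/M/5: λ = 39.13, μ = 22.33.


ρ = λ/(cμ) = 39.13/(5·22.33) = 39.13/111.65 = 0.3505

Final: 0.3505


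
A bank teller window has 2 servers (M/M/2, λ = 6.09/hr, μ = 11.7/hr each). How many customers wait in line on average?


a = λ/μ = 0.5205; ρ = a/2 = 0.2603
P₀ = 0.586979
Lq = P₀·a^c·ρ / (c!·(1−ρ)²) = 0.586979·0.27093·0.2603/(2·0.54722)
= 0.03782

Final: 0.03782


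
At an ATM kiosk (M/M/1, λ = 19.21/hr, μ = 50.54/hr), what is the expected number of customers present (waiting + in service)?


ρ = λ/μ = 19.21/50.54 = 0.3801
L = ρ/(1−ρ) = 0.3801/(1 − 0.3801) = 0.3801/0.6199 = 0.6132

Final: 0.6132


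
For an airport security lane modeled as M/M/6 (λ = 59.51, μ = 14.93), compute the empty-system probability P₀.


a = λ/μ = 59.51/14.93 = 3.9859; ρ = a/c = 0.6643
Σ_{k=0}^{5} a^k/k! (terms k=0..5) = 1.00000 + 3.98593 + 7.94384 + 10.55454 + 10.51742 + 8.38435 = 42.38608
Tail: a^6/(6!(1−ρ)) = 4010.33687/(720·0.3357) = 16.59304
P₀ = 1/(42.38608 + 16.59304) = 1/58.97912 = 0.016955

Final: 0.016955


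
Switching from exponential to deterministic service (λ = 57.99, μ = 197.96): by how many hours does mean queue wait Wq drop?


ρ = 57.99/197.96 = 0.2929
Wq(M/M/1) = ρ/(μ−λ) = 0.2929/139.97 = 0.002093 hr
Wq(M/D/1) = ρ/(2(μ−λ)) = 0.001046 hr
Savings = 0.002093 − 0.001046 = 0.001046 hr

Final: 0.001046 hr


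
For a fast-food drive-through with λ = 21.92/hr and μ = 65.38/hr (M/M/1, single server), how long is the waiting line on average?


ρ = 21.92/65.38 = 0.3353
Lq = ρ²/(1−ρ) = 0.1124/0.6647 = 0.1691

Final: 0.1691


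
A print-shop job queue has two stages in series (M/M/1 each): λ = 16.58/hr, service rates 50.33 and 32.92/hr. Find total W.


Each node sees arrival rate λ = 16.58/hr (tandem ⇒ throughput preserved).
W₁ = 1/(μ₁−λ) = 1/(50.33−16.58) = 0.02963 hr
W₂ = 1/(μ₂−λ) = 1/(32.92−16.58) = 0.06120 hr
W_total = W₁ + W₂ = 0.02963 + 0.06120 = 0.09083 hr

Final: 0.09083 hr


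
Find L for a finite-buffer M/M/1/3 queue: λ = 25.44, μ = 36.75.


ρ = 25.44/36.75 = 0.6922
L = ρ[1 − (K+1)ρ^K + Kρ^(K+1)] / [(1−ρ)(1−ρ^(K+1))]
Numerator: 0.6922·(1 − 4·0.331726 + 3·0.229636) = 0.250595
Denominator: (0.3078)·(0.770364) = 0.237084
L = 0.250595/0.237084 = 1.0570

Final: 1.0570


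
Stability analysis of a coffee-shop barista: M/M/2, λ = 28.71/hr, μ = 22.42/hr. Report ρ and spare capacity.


Total capacity cμ = 2·22.42 = 44.84/hr
ρ = λ/(cμ) = 28.71/44.84 = 0.6403
Stable ⇔ ρ < 1: YES
Spare capacity = cμ − λ = 44.84 − 28.71 = 16.13/hr

Final: ρ = 0.6403; stable; margin = 16.13/hr


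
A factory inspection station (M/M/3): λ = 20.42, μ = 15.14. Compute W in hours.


a = 1.3487; ρ = 0.4496; P₀ = 0.249923
Lq = P₀·a^c·ρ/(c!(1−ρ)²) = 0.15166
Wq = Lq/λ = 0.15166/20.42 = 0.007427 hr
W = Wq + 1/μ = 0.007427 + 0.06605 = 0.07348 hr

Final: 0.07348 hr


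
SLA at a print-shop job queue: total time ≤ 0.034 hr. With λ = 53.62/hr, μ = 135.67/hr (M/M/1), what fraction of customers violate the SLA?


W ~ Exponential(μ−λ) for M/M/1.
μ − λ = 135.67 − 53.62 = 82.0500
P(W > t) = e^{−(μ−λ)t} = e^{−2.7897} = 0.061440

Final: 0.061440


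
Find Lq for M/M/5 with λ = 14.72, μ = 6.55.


a = λ/μ = 2.2473; ρ = a/5 = 0.4495
P₀ = 0.104224
Lq = P₀·a^c·ρ / (c!·(1−ρ)²) = 0.104224·57.32348·0.4495/(120·0.30309)
= 0.07383

Final: 0.07383


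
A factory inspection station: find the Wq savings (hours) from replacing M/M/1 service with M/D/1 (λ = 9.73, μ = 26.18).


ρ = 9.73/26.18 = 0.3717
Wq(M/M/1) = ρ/(μ−λ) = 0.3717/16.45 = 0.02259 hr
Wq(M/D/1) = ρ/(2(μ−λ)) = 0.01130 hr
Savings = 0.02259 − 0.01130 = 0.01130 hr

Final: 0.01130 hr


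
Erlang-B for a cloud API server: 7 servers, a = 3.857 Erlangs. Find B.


B(c,a) = (a^c/c!) / Σ_{k=0}^{c} a^k/k!
a^7/7! = 2.519515
Σ terms (k=0..7): 1.00000 + 3.85700 + 7.43822 + 9.56308 + 9.22120 + 7.11323 + 4.57262 + 2.51951 = 45.284868
B = 2.519515/45.284868 = 0.055637

Final: 0.055637


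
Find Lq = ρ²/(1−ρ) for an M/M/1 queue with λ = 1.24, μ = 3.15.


ρ = 1.24/3.15 = 0.3937
Lq = ρ²/(1−ρ) = 0.1550/0.6063 = 0.2556

Final: 0.2556


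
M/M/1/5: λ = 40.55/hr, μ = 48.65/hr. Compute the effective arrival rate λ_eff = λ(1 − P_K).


ρ = 0.8335; P_K = (1−ρ)ρ^5/(1−ρ^6) = 0.100768
λ_eff = λ(1 − P_K) = 40.55·(1 − 0.100768) = 40.55·0.899232 = 36.4638 /hr

Final: 36.4638 /hr


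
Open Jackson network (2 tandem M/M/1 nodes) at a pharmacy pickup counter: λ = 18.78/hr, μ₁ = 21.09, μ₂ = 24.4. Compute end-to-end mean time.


Each node sees arrival rate λ = 18.78/hr (tandem ⇒ throughput preserved).
W₁ = 1/(μ₁−λ) = 1/(21.09−18.78) = 0.43290 hr
W₂ = 1/(μ₂−λ) = 1/(24.4−18.78) = 0.17794 hr
W_total = W₁ + W₂ = 0.43290 + 0.17794 = 0.61084 hr

Final: 0.61084 hr


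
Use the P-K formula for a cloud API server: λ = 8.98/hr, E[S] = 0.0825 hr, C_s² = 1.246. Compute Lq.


ρ = λ·E[S] = 8.98·0.0825 = 0.7409
Lq = ρ²(1+C_s²)/(2(1−ρ)) = 0.5489·(1+1.246)/(2·0.2591)
= 0.5489·2.2460/0.5183 = 2.37842

Final: 2.37842


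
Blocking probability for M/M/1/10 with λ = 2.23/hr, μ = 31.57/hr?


ρ = λ/μ = 2.23/31.57 = 0.07064
P_K = (1−ρ)ρ^K/(1−ρ^(K+1)) = (0.9294·3.092e-12)/(1 − 2.184e-13)
= 2.874e-12/1.000000 = 2.874e-12

Final: 2.874e-12


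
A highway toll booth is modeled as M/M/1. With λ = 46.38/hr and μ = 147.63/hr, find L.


ρ = λ/μ = 46.38/147.63 = 0.3142
L = ρ/(1−ρ) = 0.3142/(1 − 0.3142) = 0.3142/0.6858 = 0.4581

Final: 0.4581


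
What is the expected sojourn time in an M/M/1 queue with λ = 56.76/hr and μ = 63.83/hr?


W = 1/(μ−λ) = 1/(63.83 − 56.76) = 1/7.07 = 0.1414 hr

Final: 0.1414 hr


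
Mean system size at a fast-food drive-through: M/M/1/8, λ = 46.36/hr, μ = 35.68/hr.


ρ = 46.36/35.68 = 1.2993
L = ρ[1 − (K+1)ρ^K + Kρ^(K+1)] / [(1−ρ)(1−ρ^(K+1))]
Numerator: 1.2993·(1 − 9·8.123602 + 8·10.555219) = 16.019834
Denominator: (-0.2993)·(-9.555219) = 2.860138
L = 16.019834/2.860138 = 5.6011

Final: 5.6011


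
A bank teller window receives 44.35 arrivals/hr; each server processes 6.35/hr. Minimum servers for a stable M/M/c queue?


Stability requires cμ > λ ⇔ c > λ/μ.
λ/μ = 44.35/6.35 = 6.9843
Minimum integer c = ⌊6.9843⌋ + 1 = 7
Check: 7·6.35 = 44.45 > 44.35, while 6·6.35 = 38.10 ≤ 44.35

Final: 7 servers


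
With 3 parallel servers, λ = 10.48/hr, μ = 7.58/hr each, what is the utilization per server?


ρ = λ/(cμ) = 10.48/(3·7.58) = 10.48/22.74 = 0.4609

Final: 0.4609


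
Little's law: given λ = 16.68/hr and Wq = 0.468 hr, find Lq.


Lq = λWq = 16.68·0.468 = 7.8062

Final: 7.8062


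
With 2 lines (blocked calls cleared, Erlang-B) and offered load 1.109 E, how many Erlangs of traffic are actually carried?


B(2,1.109) = 0.225754 (Erlang-B)
Carried load = a(1 − B) = 1.109·(1 − 0.225754) = 1.109·0.774246 = 0.8586 E

Final: 0.8586 Erlangs


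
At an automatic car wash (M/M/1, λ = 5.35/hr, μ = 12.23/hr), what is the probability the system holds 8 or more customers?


ρ = 5.35/12.23 = 0.4374
P(N ≥ n) = ρ^n = 0.4374^8 = 0.001341

Final: 0.001341


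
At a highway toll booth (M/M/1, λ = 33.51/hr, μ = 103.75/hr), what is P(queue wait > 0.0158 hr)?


ρ = 33.51/103.75 = 0.3230
P(Wq > t) = ρ·e^{−(μ−λ)t} = 0.3230·e^{−1.1098}
= 0.3230·0.329628 = 0.106466

Final: 0.106466


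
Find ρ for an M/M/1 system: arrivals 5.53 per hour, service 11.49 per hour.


ρ = λ/μ = 5.53/11.49 = 0.4813

Final: 0.4813


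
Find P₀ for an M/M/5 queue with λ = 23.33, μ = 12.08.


a = λ/μ = 23.33/12.08 = 1.9313; ρ = a/c = 0.3863
Σ_{k=0}^{4} a^k/k! (terms k=0..4) = 1.00000 + 1.93129 + 1.86494 + 1.20058 + 0.57967 = 6.57649
Tail: a^5/(5!(1−ρ)) = 26.86823/(120·0.6137) = 0.36481
P₀ = 1/(6.57649 + 0.36481) = 1/6.94130 = 0.144065

Final: 0.144065


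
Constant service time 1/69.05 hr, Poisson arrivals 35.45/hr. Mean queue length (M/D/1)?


ρ = 35.45/69.05 = 0.5134
M/D/1: Lq = ρ²/(2(1−ρ)) = 0.2636/(2·0.4866) = 0.27083

Final: 0.27083


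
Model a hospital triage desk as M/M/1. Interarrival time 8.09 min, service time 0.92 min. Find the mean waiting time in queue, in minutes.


λ = 60/8.09 = 7.4166 /hr
μ = 60/0.92 = 65.2174 /hr
ρ = λ/μ = 7.4166/65.2174 = 0.1137
Wq = ρ/(μ−λ) = 0.1137/(65.2174−7.4166) = 0.001967 hr
In minutes: 0.001967·60 = 0.1180 min

Final: 0.1180 min


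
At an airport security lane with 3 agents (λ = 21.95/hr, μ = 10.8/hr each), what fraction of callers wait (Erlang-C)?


a = λ/μ = 2.0324; ρ = a/3 = 0.6775
P₀ = 0.105978 (from M/M/c formula)
C(c,a) = [a^c/(c!(1−ρ))]·P₀ = [8.39522/(6·0.3225)]·0.105978
= 4.33820·0.105978 = 0.459753

Final: 0.459753


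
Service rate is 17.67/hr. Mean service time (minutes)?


Mean service time = 1/μ = 1/17.67 hour = 0.05659 hour
In minutes: 0.05659 × 60 = 3.3956 min

Final: 3.3956 min


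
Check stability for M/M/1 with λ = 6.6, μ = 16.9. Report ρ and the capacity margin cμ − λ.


Total capacity cμ = 1·16.9 = 16.90/hr
ρ = λ/(cμ) = 6.6/16.90 = 0.3905
Stable ⇔ ρ < 1: YES
Spare capacity = cμ − λ = 16.90 − 6.6 = 10.30/hr

Final: ρ = 0.3905; stable; margin = 10.30/hr


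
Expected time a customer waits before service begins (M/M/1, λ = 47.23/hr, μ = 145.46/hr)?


ρ = 47.23/145.46 = 0.3247
Wq = ρ/(μ−λ) = 0.3247/(145.46 − 47.23) = 0.3247/98.23 = 0.003305 hr

Final: 0.003305 hr


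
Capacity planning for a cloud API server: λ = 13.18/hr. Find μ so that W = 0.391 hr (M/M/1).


W = 1/(μ−λ) ⇒ μ − λ = 1/W = 1/0.391 = 2.5575
μ = λ + 1/W = 13.18 + 2.5575 = 15.7375 per hr

Final: 15.7375 /hr


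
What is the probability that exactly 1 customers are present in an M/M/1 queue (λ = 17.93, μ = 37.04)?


ρ = 17.93/37.04 = 0.4841
P_n = (1−ρ)·ρ^n = (1 − 0.4841)·0.4841^1 = 0.5159·0.484071 = 0.249746

Final: 0.249746


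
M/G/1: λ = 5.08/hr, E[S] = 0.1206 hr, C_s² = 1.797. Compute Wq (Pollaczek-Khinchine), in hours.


ρ = λ·E[S] = 5.08·0.1206 = 0.6126
E[S²] = E[S]²(1+C_s²) = 0.1206²·(1+1.797) = 0.040681
Wq = λ·E[S²]/(2(1−ρ)) = 5.08·0.040681/(2·0.3874) = 0.26676 hr

Final: 0.26676 hr


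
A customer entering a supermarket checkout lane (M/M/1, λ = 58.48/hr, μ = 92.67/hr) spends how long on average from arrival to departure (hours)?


W = 1/(μ−λ) = 1/(92.67 − 58.48) = 1/34.19 = 0.02925 hr

Final: 0.02925 hr


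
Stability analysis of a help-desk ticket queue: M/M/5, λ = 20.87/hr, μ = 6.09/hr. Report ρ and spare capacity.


Total capacity cμ = 5·6.09 = 30.45/hr
ρ = λ/(cμ) = 20.87/30.45 = 0.6854
Stable ⇔ ρ < 1: YES
Spare capacity = cμ − λ = 30.45 − 20.87 = 9.58/hr

Final: ρ = 0.6854; stable; margin = 9.58/hr


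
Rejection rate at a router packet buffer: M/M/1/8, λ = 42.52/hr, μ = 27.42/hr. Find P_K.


ρ = λ/μ = 42.52/27.42 = 1.5507
P_K = (1−ρ)ρ^K/(1−ρ^(K+1)) = (-0.5507·33.435394)/(1 − 51.848029)
= -18.412635/-50.848029 = 0.362111

Final: 0.362111


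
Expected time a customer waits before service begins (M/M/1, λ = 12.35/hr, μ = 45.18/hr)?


ρ = 12.35/45.18 = 0.2734
Wq = ρ/(μ−λ) = 0.2734/(45.18 − 12.35) = 0.2734/32.83 = 0.008326 hr

Final: 0.008326 hr


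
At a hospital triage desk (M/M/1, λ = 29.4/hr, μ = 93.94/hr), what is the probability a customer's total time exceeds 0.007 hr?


W ~ Exponential(μ−λ) for M/M/1.
μ − λ = 93.94 − 29.4 = 64.5400
P(W > t) = e^{−(μ−λ)t} = e^{−0.4518} = 0.636494

Final: 0.636494


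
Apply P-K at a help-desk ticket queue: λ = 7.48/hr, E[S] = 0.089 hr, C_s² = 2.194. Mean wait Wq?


ρ = λ·E[S] = 7.48·0.089 = 0.6657
E[S²] = E[S]²(1+C_s²) = 0.089²·(1+2.194) = 0.025300
Wq = λ·E[S²]/(2(1−ρ)) = 7.48·0.025300/(2·0.3343) = 0.28306 hr

Final: 0.28306 hr


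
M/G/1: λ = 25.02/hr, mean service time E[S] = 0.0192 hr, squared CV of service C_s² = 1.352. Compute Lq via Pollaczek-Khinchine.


ρ = λ·E[S] = 25.02·0.0192 = 0.4804
Lq = ρ²(1+C_s²)/(2(1−ρ)) = 0.2308·(1+1.352)/(2·0.5196)
= 0.2308·2.3520/1.0392 = 0.52228

Final: 0.52228


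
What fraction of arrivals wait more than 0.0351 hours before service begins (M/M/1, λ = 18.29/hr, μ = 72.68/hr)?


ρ = 18.29/72.68 = 0.2517
P(Wq > t) = ρ·e^{−(μ−λ)t} = 0.2517·e^{−1.9091}
= 0.2517·0.148215 = 0.037299

Final: 0.037299


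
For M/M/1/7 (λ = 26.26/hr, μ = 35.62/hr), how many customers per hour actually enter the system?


ρ = 0.7372; P_K = (1−ρ)ρ^7/(1−ρ^8) = 0.034075
λ_eff = λ(1 − P_K) = 26.26·(1 − 0.034075) = 26.26·0.965925 = 25.3652 /hr

Final: 25.3652 /hr


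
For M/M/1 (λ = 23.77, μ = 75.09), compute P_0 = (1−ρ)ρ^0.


ρ = 23.77/75.09 = 0.3166
P_n = (1−ρ)·ρ^n = (1 − 0.3166)·0.3166^0 = 0.6834·1.000000 = 0.683447

Final: 0.683447


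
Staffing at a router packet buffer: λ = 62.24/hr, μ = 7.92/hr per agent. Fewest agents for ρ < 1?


Stability requires cμ > λ ⇔ c > λ/μ.
λ/μ = 62.24/7.92 = 7.8586
Minimum integer c = ⌊7.8586⌋ + 1 = 8
Check: 8·7.92 = 63.36 > 62.24, while 7·7.92 = 55.44 ≤ 62.24

Final: 8 servers


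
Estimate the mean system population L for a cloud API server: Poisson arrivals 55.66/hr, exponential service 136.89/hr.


ρ = λ/μ = 55.66/136.89 = 0.4066
L = ρ/(1−ρ) = 0.4066/(1 − 0.4066) = 0.4066/0.5934 = 0.6852

Final: 0.6852


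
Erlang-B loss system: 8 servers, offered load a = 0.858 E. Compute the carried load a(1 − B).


B(8,0.858) = 0.000003089 (Erlang-B)
Carried load = a(1 − B) = 0.858·(1 − 0.000003089) = 0.858·0.999997 = 0.8580 E

Final: 0.8580 Erlangs


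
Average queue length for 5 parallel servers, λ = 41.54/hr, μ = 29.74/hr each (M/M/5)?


a = λ/μ = 1.3968; ρ = a/5 = 0.2794
P₀ = 0.247127
Lq = P₀·a^c·ρ / (c!·(1−ρ)²) = 0.247127·5.31652·0.2794/(120·0.51933)
= 0.005889

Final: 0.005889


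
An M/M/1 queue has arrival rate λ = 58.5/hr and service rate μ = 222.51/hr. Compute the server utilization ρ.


ρ = λ/μ = 58.5/222.51 = 0.2629

Final: 0.2629


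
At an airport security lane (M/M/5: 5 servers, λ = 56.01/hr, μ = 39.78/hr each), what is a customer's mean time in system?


a = 1.4080; ρ = 0.2816; P₀ = 0.244357
Lq = P₀·a^c·ρ/(c!(1−ρ)²) = 0.006148
Wq = Lq/λ = 0.006148/56.01 = 0.0001098 hr
W = Wq + 1/μ = 0.0001098 + 0.02514 = 0.02525 hr

Final: 0.02525 hr


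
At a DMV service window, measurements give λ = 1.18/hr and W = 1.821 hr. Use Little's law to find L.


L = λW = 1.18·1.821 = 2.1488

Final: 2.1488


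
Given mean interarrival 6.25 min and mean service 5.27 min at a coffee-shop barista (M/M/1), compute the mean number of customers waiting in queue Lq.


λ = 60/6.25 = 9.6000 /hr
μ = 60/5.27 = 11.3852 /hr
ρ = λ/μ = 9.6000/11.3852 = 0.8432
Lq = ρ²/(1−ρ) = 0.7110/0.1568 = 4.5344

Final: 4.5344


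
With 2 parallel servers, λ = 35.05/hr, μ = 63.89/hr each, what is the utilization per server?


ρ = λ/(cμ) = 35.05/(2·63.89) = 35.05/127.78 = 0.2743

Final: 0.2743


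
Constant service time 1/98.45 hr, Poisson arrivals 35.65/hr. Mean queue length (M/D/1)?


ρ = 35.65/98.45 = 0.3621
M/D/1: Lq = ρ²/(2(1−ρ)) = 0.1311/(2·0.6379) = 0.10278

Final: 0.10278


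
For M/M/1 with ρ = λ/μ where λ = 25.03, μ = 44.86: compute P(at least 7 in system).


ρ = 25.03/44.86 = 0.5580
P(N ≥ n) = ρ^n = 0.5580^7 = 0.016835

Final: 0.016835


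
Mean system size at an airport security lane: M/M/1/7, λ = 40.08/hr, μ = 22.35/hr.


ρ = 40.08/22.35 = 1.7933
L = ρ[1 − (K+1)ρ^K + Kρ^(K+1)] / [(1−ρ)(1−ρ^(K+1))]
Numerator: 1.7933·(1 − 8·59.641876 + 7·106.955096) = 488.761996
Denominator: (-0.7933)·(-105.955096) = 84.052969
L = 488.761996/84.052969 = 5.8149

Final: 5.8149


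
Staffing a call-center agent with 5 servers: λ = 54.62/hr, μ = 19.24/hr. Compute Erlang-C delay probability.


a = λ/μ = 2.8389; ρ = a/5 = 0.5678
P₀ = 0.055732 (from M/M/c formula)
C(c,a) = [a^c/(c!(1−ρ))]·P₀ = [184.38821/(120·0.4322)]·0.055732
= 3.55502·0.055732 = 0.198129

Final: 0.198129


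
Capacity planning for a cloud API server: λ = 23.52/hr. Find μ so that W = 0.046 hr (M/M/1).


W = 1/(μ−λ) ⇒ μ − λ = 1/W = 1/0.046 = 21.7391
μ = λ + 1/W = 23.52 + 21.7391 = 45.2591 per hr

Final: 45.2591 /hr


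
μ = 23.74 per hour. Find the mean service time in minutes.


Mean service time = 1/μ = 1/23.74 hour = 0.04212 hour
In minutes: 0.04212 × 60 = 2.5274 min

Final: 2.5274 min


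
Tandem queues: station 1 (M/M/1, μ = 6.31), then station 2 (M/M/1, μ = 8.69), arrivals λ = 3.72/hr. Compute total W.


Each node sees arrival rate λ = 3.72/hr (tandem ⇒ throughput preserved).
W₁ = 1/(μ₁−λ) = 1/(6.31−3.72) = 0.38610 hr
W₂ = 1/(μ₂−λ) = 1/(8.69−3.72) = 0.20121 hr
W_total = W₁ + W₂ = 0.38610 + 0.20121 = 0.58731 hr

Final: 0.58731 hr


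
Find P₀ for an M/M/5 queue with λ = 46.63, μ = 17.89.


a = λ/μ = 46.63/17.89 = 2.6065; ρ = a/c = 0.5213
Σ_{k=0}^{4} a^k/k! (terms k=0..4) = 1.00000 + 2.60648 + 3.39688 + 2.95130 + 1.92313 = 11.87780
Tail: a^5/(5!(1−ρ)) = 120.30270/(120·0.4787) = 2.09425
P₀ = 1/(11.87780 + 2.09425) = 1/13.97205 = 0.071571

Final: 0.071571


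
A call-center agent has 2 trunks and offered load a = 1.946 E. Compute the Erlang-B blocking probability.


B(c,a) = (a^c/c!) / Σ_{k=0}^{c} a^k/k!
a^2/2! = 1.893458
Σ terms (k=0..2): 1.00000 + 1.94600 + 1.89346 = 4.839458
B = 1.893458/4.839458 = 0.391254

Final: 0.391254


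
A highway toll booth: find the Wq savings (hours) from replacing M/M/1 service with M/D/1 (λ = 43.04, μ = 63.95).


ρ = 43.04/63.95 = 0.6730
Wq(M/M/1) = ρ/(μ−λ) = 0.6730/20.91 = 0.03219 hr
Wq(M/D/1) = ρ/(2(μ−λ)) = 0.01609 hr
Savings = 0.03219 − 0.01609 = 0.01609 hr

Final: 0.01609 hr


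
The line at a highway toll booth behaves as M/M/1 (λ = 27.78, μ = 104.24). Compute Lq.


ρ = 27.78/104.24 = 0.2665
Lq = ρ²/(1−ρ) = 0.07102/0.7335 = 0.09683

Final: 0.09683


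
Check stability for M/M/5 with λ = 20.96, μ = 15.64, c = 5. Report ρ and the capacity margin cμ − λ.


Total capacity cμ = 5·15.64 = 78.20/hr
ρ = λ/(cμ) = 20.96/78.20 = 0.2680
Stable ⇔ ρ < 1: YES
Spare capacity = cμ − λ = 78.20 − 20.96 = 57.24/hr

Final: ρ = 0.2680; stable; margin = 57.24/hr


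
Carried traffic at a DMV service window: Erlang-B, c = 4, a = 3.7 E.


B(4,3.7) = 0.280938 (Erlang-B)
Carried load = a(1 − B) = 3.7·(1 − 0.280938) = 3.7·0.719062 = 2.6605 E

Final: 2.6605 Erlangs


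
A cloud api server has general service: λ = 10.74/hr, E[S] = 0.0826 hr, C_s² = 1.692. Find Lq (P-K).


ρ = λ·E[S] = 10.74·0.0826 = 0.8871
Lq = ρ²(1+C_s²)/(2(1−ρ)) = 0.7870·(1+1.692)/(2·0.1129)
= 0.7870·2.6920/0.2258 = 9.38452

Final: 9.38452


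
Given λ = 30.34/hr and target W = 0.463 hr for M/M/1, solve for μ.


W = 1/(μ−λ) ⇒ μ − λ = 1/W = 1/0.463 = 2.1598
μ = λ + 1/W = 30.34 + 2.1598 = 32.4998 per hr

Final: 32.4998 /hr


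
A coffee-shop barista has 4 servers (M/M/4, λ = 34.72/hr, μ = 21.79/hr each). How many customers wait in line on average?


a = λ/μ = 1.5934; ρ = a/4 = 0.3983
P₀ = 0.200663
Lq = P₀·a^c·ρ / (c!·(1−ρ)²) = 0.200663·6.44599·0.3983/(24·0.36199)
= 0.05931

Final: 0.05931


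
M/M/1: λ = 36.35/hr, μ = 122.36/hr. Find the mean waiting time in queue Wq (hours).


ρ = 36.35/122.36 = 0.2971
Wq = ρ/(μ−λ) = 0.2971/(122.36 − 36.35) = 0.2971/86.01 = 0.003454 hr

Final: 0.003454 hr


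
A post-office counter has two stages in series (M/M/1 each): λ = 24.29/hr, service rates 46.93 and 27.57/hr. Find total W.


Each node sees arrival rate λ = 24.29/hr (tandem ⇒ throughput preserved).
W₁ = 1/(μ₁−λ) = 1/(46.93−24.29) = 0.04417 hr
W₂ = 1/(μ₂−λ) = 1/(27.57−24.29) = 0.30488 hr
W_total = W₁ + W₂ = 0.04417 + 0.30488 = 0.34905 hr

Final: 0.34905 hr


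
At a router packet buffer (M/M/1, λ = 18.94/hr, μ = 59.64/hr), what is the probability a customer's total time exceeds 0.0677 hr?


W ~ Exponential(μ−λ) for M/M/1.
μ − λ = 59.64 − 18.94 = 40.7000
P(W > t) = e^{−(μ−λ)t} = e^{−2.7554} = 0.063584

Final: 0.063584


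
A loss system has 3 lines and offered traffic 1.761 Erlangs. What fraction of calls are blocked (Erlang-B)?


B(c,a) = (a^c/c!) / Σ_{k=0}^{c} a^k/k!
a^3/3! = 0.910179
Σ terms (k=0..3): 1.00000 + 1.76100 + 1.55056 + 0.91018 = 5.221740
B = 0.910179/5.221740 = 0.174306

Final: 0.174306


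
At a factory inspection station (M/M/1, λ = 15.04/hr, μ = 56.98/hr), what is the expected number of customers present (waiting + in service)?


ρ = λ/μ = 15.04/56.98 = 0.2640
L = ρ/(1−ρ) = 0.2640/(1 − 0.2640) = 0.2640/0.7360 = 0.3586

Final: 0.3586


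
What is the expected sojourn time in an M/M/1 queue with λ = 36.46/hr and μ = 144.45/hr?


W = 1/(μ−λ) = 1/(144.45 − 36.46) = 1/107.99 = 0.009260 hr

Final: 0.009260 hr


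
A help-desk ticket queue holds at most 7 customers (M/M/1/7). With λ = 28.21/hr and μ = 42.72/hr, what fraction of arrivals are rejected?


ρ = λ/μ = 28.21/42.72 = 0.6603
P_K = (1−ρ)ρ^K/(1−ρ^(K+1)) = (0.3397·0.054752)/(1 − 0.036156)
= 0.018597/0.963844 = 0.019294

Final: 0.019294


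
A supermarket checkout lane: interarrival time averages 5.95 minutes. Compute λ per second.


λ = 1/(interarrival time) in consistent units.
1 second = 0.0166667 min, so λ = 0.0166667/5.95 = 0.002801 per second

Final: 0.002801 /sec


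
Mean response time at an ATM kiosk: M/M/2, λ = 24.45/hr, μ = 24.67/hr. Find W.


a = 0.9911; ρ = 0.4955; P₀ = 0.337309
Lq = P₀·a^c·ρ/(c!(1−ρ)²) = 0.32259
Wq = Lq/λ = 0.32259/24.45 = 0.01319 hr
W = Wq + 1/μ = 0.01319 + 0.04054 = 0.05373 hr

Final: 0.05373 hr


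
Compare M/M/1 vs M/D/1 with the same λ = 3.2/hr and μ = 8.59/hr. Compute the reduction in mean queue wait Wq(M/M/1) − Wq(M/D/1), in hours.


ρ = 3.2/8.59 = 0.3725
Wq(M/M/1) = ρ/(μ−λ) = 0.3725/5.39 = 0.06911 hr
Wq(M/D/1) = ρ/(2(μ−λ)) = 0.03456 hr
Savings = 0.06911 − 0.03456 = 0.03456 hr

Final: 0.03456 hr


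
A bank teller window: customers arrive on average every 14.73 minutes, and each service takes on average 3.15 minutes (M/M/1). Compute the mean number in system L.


λ = 60/14.73 = 4.0733 /hr
μ = 60/3.15 = 19.0476 /hr
ρ = λ/μ = 4.0733/19.0476 = 0.2138
L = ρ/(1−ρ) = 0.2138/0.7862 = 0.2720

Final: 0.2720


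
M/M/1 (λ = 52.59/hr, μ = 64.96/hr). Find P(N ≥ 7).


ρ = 52.59/64.96 = 0.8096
P(N ≥ n) = ρ^n = 0.8096^7 = 0.227929

Final: 0.227929


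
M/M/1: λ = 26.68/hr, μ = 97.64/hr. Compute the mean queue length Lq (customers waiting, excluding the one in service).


ρ = 26.68/97.64 = 0.2732
Lq = ρ²/(1−ρ) = 0.07466/0.7268 = 0.1027

Final: 0.1027


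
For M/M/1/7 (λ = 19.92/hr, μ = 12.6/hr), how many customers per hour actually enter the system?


ρ = 1.5810; P_K = (1−ρ)ρ^7/(1−ρ^8) = 0.377134
λ_eff = λ(1 − P_K) = 19.92·(1 − 0.377134) = 19.92·0.622866 = 12.4075 /hr

Final: 12.4075 /hr


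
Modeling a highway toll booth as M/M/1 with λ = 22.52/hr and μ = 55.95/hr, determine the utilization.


ρ = λ/μ = 22.52/55.95 = 0.4025

Final: 0.4025


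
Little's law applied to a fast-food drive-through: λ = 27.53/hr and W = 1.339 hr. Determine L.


L = λW = 27.53·1.339 = 36.8627

Final: 36.8627


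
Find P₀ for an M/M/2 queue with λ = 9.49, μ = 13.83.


a = λ/μ = 9.49/13.83 = 0.6862; ρ = a/c = 0.3431
Σ_{k=0}^{1} a^k/k! (terms k=0..1) = 1.00000 + 0.68619 = 1.68619
Tail: a^2/(2!(1−ρ)) = 0.47086/(2·0.6569) = 0.35839
P₀ = 1/(1.68619 + 0.35839) = 1/2.04458 = 0.489098

Final: 0.489098


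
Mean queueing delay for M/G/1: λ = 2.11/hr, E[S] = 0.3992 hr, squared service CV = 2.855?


ρ = λ·E[S] = 2.11·0.3992 = 0.8423
E[S²] = E[S]²(1+C_s²) = 0.3992²·(1+2.855) = 0.614335
Wq = λ·E[S²]/(2(1−ρ)) = 2.11·0.614335/(2·0.1577) = 4.11017 hr

Final: 4.11017 hr


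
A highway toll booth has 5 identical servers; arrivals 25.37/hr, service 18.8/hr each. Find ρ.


ρ = λ/(cμ) = 25.37/(5·18.8) = 25.37/94.00 = 0.2699

Final: 0.2699


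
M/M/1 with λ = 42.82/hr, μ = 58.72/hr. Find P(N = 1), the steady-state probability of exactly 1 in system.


ρ = 42.82/58.72 = 0.7292
P_n = (1−ρ)·ρ^n = (1 − 0.7292)·0.7292^1 = 0.2708·0.729223 = 0.197457

Final: 0.197457


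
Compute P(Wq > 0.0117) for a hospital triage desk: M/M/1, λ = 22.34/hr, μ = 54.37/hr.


ρ = 22.34/54.37 = 0.4109
P(Wq > t) = ρ·e^{−(μ−λ)t} = 0.4109·e^{−0.3748}
= 0.4109·0.687460 = 0.282469

Final: 0.282469


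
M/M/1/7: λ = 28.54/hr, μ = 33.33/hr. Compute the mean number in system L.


ρ = 28.54/33.33 = 0.8563
L = ρ[1 − (K+1)ρ^K + Kρ^(K+1)] / [(1−ρ)(1−ρ^(K+1))]
Numerator: 0.8563·(1 − 8·0.337544 + 7·0.289034) = 0.276483
Denominator: (0.1437)·(0.710966) = 0.102176
L = 0.276483/0.102176 = 2.7059

Final: 2.7059


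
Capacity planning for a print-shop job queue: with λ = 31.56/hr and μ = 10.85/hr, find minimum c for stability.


Stability requires cμ > λ ⇔ c > λ/μ.
λ/μ = 31.56/10.85 = 2.9088
Minimum integer c = ⌊2.9088⌋ + 1 = 3
Check: 3·10.85 = 32.55 > 31.56, while 2·10.85 = 21.70 ≤ 31.56

Final: 3 servers


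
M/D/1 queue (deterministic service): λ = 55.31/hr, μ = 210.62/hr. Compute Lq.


ρ = 55.31/210.62 = 0.2626
M/D/1: Lq = ρ²/(2(1−ρ)) = 0.06896/(2·0.7374) = 0.04676

Final: 0.04676


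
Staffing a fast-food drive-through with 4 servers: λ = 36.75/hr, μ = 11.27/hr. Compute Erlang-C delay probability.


a = λ/μ = 3.2609; ρ = a/4 = 0.8152
P₀ = 0.024479 (from M/M/c formula)
C(c,a) = [a^c/(c!(1−ρ))]·P₀ = [113.06644/(24·0.1848)]·0.024479
= 25.49537·0.024479 = 0.624094

Final: 0.624094


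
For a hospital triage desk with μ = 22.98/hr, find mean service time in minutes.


Mean service time = 1/μ = 1/22.98 hour = 0.04352 hour
In minutes: 0.04352 × 60 = 2.6110 min

Final: 2.6110 min


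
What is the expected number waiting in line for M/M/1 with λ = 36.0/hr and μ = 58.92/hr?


ρ = 36.0/58.92 = 0.6110
Lq = ρ²/(1−ρ) = 0.3733/0.3890 = 0.9597

Final: 0.9597


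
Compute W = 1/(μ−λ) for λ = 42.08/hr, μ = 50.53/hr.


W = 1/(μ−λ) = 1/(50.53 − 42.08) = 1/8.45 = 0.1183 hr

Final: 0.1183 hr


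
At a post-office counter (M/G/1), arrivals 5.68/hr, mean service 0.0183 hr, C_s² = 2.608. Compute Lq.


ρ = λ·E[S] = 5.68·0.0183 = 0.1039
Lq = ρ²(1+C_s²)/(2(1−ρ)) = 0.01080·(1+2.608)/(2·0.8961)
= 0.01080·3.6080/1.7921 = 0.02175

Final: 0.02175


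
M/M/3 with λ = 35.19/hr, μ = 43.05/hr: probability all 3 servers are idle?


a = λ/μ = 35.19/43.05 = 0.8174; ρ = a/c = 0.2725
Σ_{k=0}^{2} a^k/k! (terms k=0..2) = 1.00000 + 0.81742 + 0.33409 = 2.15151
Tail: a^3/(3!(1−ρ)) = 0.54618/(6·0.7275) = 0.12512
P₀ = 1/(2.15151 + 0.12512) = 1/2.27663 = 0.439245

Final: 0.439245


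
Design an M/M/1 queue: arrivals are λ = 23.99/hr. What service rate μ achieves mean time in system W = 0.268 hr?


W = 1/(μ−λ) ⇒ μ − λ = 1/W = 1/0.268 = 3.7313
μ = λ + 1/W = 23.99 + 3.7313 = 27.7213 per hr

Final: 27.7213 /hr


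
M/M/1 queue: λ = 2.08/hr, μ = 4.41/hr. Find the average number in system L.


ρ = λ/μ = 2.08/4.41 = 0.4717
L = ρ/(1−ρ) = 0.4717/(1 − 0.4717) = 0.4717/0.5283 = 0.8927

Final: 0.8927


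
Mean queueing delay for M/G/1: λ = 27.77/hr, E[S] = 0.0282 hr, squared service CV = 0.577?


ρ = λ·E[S] = 27.77·0.0282 = 0.7831
E[S²] = E[S]²(1+C_s²) = 0.0282²·(1+0.577) = 0.001254
Wq = λ·E[S²]/(2(1−ρ)) = 27.77·0.001254/(2·0.2169) = 0.08029 hr

Final: 0.08029 hr


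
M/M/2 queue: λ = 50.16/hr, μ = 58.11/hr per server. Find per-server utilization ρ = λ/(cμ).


ρ = λ/(cμ) = 50.16/(2·58.11) = 50.16/116.22 = 0.4316

Final: 0.4316


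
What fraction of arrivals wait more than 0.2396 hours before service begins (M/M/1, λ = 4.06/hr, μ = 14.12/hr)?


ρ = 4.06/14.12 = 0.2875
P(Wq > t) = ρ·e^{−(μ−λ)t} = 0.2875·e^{−2.4104}
= 0.2875·0.089782 = 0.025815

Final: 0.025815


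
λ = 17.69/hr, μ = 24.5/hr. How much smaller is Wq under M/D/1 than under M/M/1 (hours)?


ρ = 17.69/24.5 = 0.7220
Wq(M/M/1) = ρ/(μ−λ) = 0.7220/6.81 = 0.10603 hr
Wq(M/D/1) = ρ/(2(μ−λ)) = 0.05301 hr
Savings = 0.10603 − 0.05301 = 0.05301 hr

Final: 0.05301 hr


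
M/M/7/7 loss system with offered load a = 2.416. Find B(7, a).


B(c,a) = (a^c/c!) / Σ_{k=0}^{c} a^k/k!
a^7/7! = 0.095334
Σ terms (k=0..7): 1.00000 + 2.41600 + 2.91853 + 2.35039 + 1.41963 + 0.68597 + 0.27622 + 0.09533 = 11.162068
B = 0.095334/11.162068 = 0.008541

Final: 0.008541


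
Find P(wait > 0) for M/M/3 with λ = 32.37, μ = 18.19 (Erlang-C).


a = λ/μ = 1.7795; ρ = a/3 = 0.5932
P₀ = 0.149887 (from M/M/c formula)
C(c,a) = [a^c/(c!(1−ρ))]·P₀ = [5.63547/(6·0.4068)]·0.149887
= 2.30876·0.149887 = 0.346053

Final: 0.346053


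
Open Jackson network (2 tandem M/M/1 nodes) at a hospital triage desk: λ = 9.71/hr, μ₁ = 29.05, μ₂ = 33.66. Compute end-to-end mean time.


Each node sees arrival rate λ = 9.71/hr (tandem ⇒ throughput preserved).
W₁ = 1/(μ₁−λ) = 1/(29.05−9.71) = 0.05171 hr
W₂ = 1/(μ₂−λ) = 1/(33.66−9.71) = 0.04175 hr
W_total = W₁ + W₂ = 0.05171 + 0.04175 = 0.09346 hr

Final: 0.09346 hr


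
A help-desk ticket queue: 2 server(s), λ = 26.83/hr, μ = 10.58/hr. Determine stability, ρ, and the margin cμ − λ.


Total capacity cμ = 2·10.58 = 21.16/hr
ρ = λ/(cμ) = 26.83/21.16 = 1.2680
Stable ⇔ ρ < 1: NO
Spare capacity = cμ − λ = 21.16 − 26.83 = -5.67/hr

Final: ρ = 1.2680; unstable; margin = -5.67/hr


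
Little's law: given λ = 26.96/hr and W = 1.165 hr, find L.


L = λW = 26.96·1.165 = 31.4084

Final: 31.4084


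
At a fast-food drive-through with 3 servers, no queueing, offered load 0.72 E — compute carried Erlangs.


B(3,0.72) = 0.030473 (Erlang-B)
Carried load = a(1 − B) = 0.72·(1 − 0.030473) = 0.72·0.969527 = 0.6981 E

Final: 0.6981 Erlangs


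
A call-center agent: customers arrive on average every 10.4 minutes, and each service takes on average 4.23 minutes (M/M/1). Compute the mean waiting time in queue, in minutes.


λ = 60/10.4 = 5.7692 /hr
μ = 60/4.23 = 14.1844 /hr
ρ = λ/μ = 5.7692/14.1844 = 0.4067
Wq = ρ/(μ−λ) = 0.4067/(14.1844−5.7692) = 0.04833 hr
In minutes: 0.04833·60 = 2.900 min

Final: 2.900 min


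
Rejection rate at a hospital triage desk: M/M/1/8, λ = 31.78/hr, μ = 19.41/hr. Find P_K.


ρ = λ/μ = 31.78/19.41 = 1.6373
P_K = (1−ρ)ρ^K/(1−ρ^(K+1)) = (-0.6373·51.644831)/(1 − 84.558100)
= -32.913269/-83.558100 = 0.393897

Final: 0.393897


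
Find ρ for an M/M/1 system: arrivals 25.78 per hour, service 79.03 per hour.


ρ = λ/μ = 25.78/79.03 = 0.3262

Final: 0.3262


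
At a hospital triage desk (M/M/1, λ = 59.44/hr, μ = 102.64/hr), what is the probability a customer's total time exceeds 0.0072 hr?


W ~ Exponential(μ−λ) for M/M/1.
μ − λ = 102.64 − 59.44 = 43.2000
P(W > t) = e^{−(μ−λ)t} = e^{−0.3110} = 0.732685

Final: 0.732685


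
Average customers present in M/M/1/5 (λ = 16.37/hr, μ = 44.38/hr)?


ρ = 16.37/44.38 = 0.3689
L = ρ[1 − (K+1)ρ^K + Kρ^(K+1)] / [(1−ρ)(1−ρ^(K+1))]
Numerator: 0.3689·(1 − 6·0.006828 + 5·0.002519) = 0.358393
Denominator: (0.6311)·(0.997481) = 0.629551
L = 0.358393/0.629551 = 0.5693

Final: 0.5693


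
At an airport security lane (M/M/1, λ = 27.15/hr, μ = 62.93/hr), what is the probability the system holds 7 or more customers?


ρ = 27.15/62.93 = 0.4314
P(N ≥ n) = ρ^n = 0.4314^7 = 0.002782

Final: 0.002782


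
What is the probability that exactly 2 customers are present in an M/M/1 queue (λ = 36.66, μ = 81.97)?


ρ = 36.66/81.97 = 0.4472
P_n = (1−ρ)·ρ^n = (1 − 0.4472)·0.4472^2 = 0.5528·0.200021 = 0.110564

Final: 0.110564


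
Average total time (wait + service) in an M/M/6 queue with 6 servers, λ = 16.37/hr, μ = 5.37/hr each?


a = 3.0484; ρ = 0.5081; P₀ = 0.046568
Lq = P₀·a^c·ρ/(c!(1−ρ)²) = 0.10897
Wq = Lq/λ = 0.10897/16.37 = 0.006657 hr
W = Wq + 1/μ = 0.006657 + 0.18622 = 0.19288 hr

Final: 0.19288 hr


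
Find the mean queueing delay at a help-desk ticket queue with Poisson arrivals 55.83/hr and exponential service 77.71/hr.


ρ = 55.83/77.71 = 0.7184
Wq = ρ/(μ−λ) = 0.7184/(77.71 − 55.83) = 0.7184/21.88 = 0.03284 hr

Final: 0.03284 hr


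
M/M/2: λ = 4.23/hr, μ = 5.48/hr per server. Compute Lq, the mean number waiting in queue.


a = λ/μ = 0.7719; ρ = a/2 = 0.3859
P₀ = 0.443055
Lq = P₀·a^c·ρ / (c!·(1−ρ)²) = 0.443055·0.59583·0.3859/(2·0.37706)
= 0.13510

Final: 0.13510


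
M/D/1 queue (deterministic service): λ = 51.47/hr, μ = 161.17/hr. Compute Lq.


ρ = 51.47/161.17 = 0.3194
M/D/1: Lq = ρ²/(2(1−ρ)) = 0.1020/(2·0.6806) = 0.07492

Final: 0.07492


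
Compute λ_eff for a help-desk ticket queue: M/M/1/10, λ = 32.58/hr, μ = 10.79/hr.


ρ = 3.0195; P_K = (1−ρ)ρ^10/(1−ρ^11) = 0.668819
λ_eff = λ(1 − P_K) = 32.58·(1 − 0.668819) = 32.58·0.331181 = 10.7899 /hr

Final: 10.7899 /hr


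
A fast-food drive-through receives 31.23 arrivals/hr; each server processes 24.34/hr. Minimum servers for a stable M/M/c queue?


Stability requires cμ > λ ⇔ c > λ/μ.
λ/μ = 31.23/24.34 = 1.2831
Minimum integer c = ⌊1.2831⌋ + 1 = 2
Check: 2·24.34 = 48.68 > 31.23, while 1·24.34 = 24.34 ≤ 31.23

Final: 2 servers


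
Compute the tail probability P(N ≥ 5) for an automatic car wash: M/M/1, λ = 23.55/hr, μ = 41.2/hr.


ρ = 23.55/41.2 = 0.5716
P(N ≥ n) = ρ^n = 0.5716^5 = 0.061019

Final: 0.061019


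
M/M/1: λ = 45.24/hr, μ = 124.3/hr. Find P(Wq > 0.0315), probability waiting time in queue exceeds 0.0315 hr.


ρ = 45.24/124.3 = 0.3640
P(Wq > t) = ρ·e^{−(μ−λ)t} = 0.3640·e^{−2.4904}
= 0.3640·0.082878 = 0.030164

Final: 0.030164


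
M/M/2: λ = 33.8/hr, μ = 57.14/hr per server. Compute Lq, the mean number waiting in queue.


a = λ/μ = 0.5915; ρ = a/2 = 0.2958
P₀ = 0.543490
Lq = P₀·a^c·ρ / (c!·(1−ρ)²) = 0.543490·0.34991·0.2958/(2·0.49595)
= 0.05671

Final: 0.05671


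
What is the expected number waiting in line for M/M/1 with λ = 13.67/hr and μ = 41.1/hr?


ρ = 13.67/41.1 = 0.3326
Lq = ρ²/(1−ρ) = 0.1106/0.6674 = 0.1658

Final: 0.1658


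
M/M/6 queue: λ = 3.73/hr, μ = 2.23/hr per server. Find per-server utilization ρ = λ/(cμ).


ρ = λ/(cμ) = 3.73/(6·2.23) = 3.73/13.38 = 0.2788

Final: 0.2788


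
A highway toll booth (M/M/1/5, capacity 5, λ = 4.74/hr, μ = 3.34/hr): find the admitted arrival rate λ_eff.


ρ = 1.4192; P_K = (1−ρ)ρ^5/(1−ρ^6) = 0.336556
λ_eff = λ(1 − P_K) = 4.74·(1 − 0.336556) = 4.74·0.663444 = 3.1447 /hr

Final: 3.1447 /hr


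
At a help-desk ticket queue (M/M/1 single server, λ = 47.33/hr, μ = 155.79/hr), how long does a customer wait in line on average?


ρ = 47.33/155.79 = 0.3038
Wq = ρ/(μ−λ) = 0.3038/(155.79 − 47.33) = 0.3038/108.46 = 0.002801 hr

Final: 0.002801 hr


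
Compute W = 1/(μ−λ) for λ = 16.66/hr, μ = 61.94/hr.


W = 1/(μ−λ) = 1/(61.94 − 16.66) = 1/45.28 = 0.02208 hr

Final: 0.02208 hr


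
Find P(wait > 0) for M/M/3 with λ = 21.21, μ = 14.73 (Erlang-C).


a = λ/μ = 1.4399; ρ = a/3 = 0.4800
P₀ = 0.225559 (from M/M/c formula)
C(c,a) = [a^c/(c!(1−ρ))]·P₀ = [2.98548/(6·0.5200)]·0.225559
= 0.95683·0.225559 = 0.215822

Final: 0.215822


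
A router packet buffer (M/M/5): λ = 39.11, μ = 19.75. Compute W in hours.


a = 1.9803; ρ = 0.3961; P₀ = 0.137060
Lq = P₀·a^c·ρ/(c!(1−ρ)²) = 0.03776
Wq = Lq/λ = 0.03776/39.11 = 0.0009656 hr
W = Wq + 1/μ = 0.0009656 + 0.05063 = 0.05160 hr

Final: 0.05160 hr


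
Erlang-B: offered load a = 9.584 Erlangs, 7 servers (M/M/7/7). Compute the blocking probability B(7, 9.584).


B(c,a) = (a^c/c!) / Σ_{k=0}^{c} a^k/k!
a^7/7! = 1473.659333
Σ terms (k=0..7): 1.00000 + 9.58400 + 45.92653 + 146.71995 + 351.54100 + 673.83378 + 1076.33716 + 1473.65933 = 3778.601744
B = 1473.659333/3778.601744 = 0.390001

Final: 0.390001


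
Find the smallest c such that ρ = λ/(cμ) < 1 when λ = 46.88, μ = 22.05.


Stability requires cμ > λ ⇔ c > λ/μ.
λ/μ = 46.88/22.05 = 2.1261
Minimum integer c = ⌊2.1261⌋ + 1 = 3
Check: 3·22.05 = 66.15 > 46.88, while 2·22.05 = 44.10 ≤ 46.88

Final: 3 servers


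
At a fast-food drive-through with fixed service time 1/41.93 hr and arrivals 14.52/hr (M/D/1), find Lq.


ρ = 14.52/41.93 = 0.3463
M/D/1: Lq = ρ²/(2(1−ρ)) = 0.1199/(2·0.6537) = 0.09172

Final: 0.09172


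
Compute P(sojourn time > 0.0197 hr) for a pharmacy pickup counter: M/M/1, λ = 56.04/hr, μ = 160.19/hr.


W ~ Exponential(μ−λ) for M/M/1.
μ − λ = 160.19 − 56.04 = 104.1500
P(W > t) = e^{−(μ−λ)t} = e^{−2.0518} = 0.128509

Final: 0.128509
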